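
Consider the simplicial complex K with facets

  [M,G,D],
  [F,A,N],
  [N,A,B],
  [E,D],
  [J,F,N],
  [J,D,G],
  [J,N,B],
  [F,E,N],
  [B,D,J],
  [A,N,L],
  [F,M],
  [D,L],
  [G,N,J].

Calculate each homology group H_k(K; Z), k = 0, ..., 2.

Fix the vertex order A < B < D < E < F < G < J < L < M < N and write every simplex with vertices in increasing order. Then dim K = 2 and the simplices of K are:

  0-simplices (10): A, B, D, E, F, G, J, L, M, N
  1-simplices (22): AB, AF, AL, AN, BD, BJ, BN, DE, DG, DJ, DL, DM, EF, EN, FJ, FM, FN, GJ, GM, GN, JN, LN
  2-simplices (10): ABN, AFN, ALN, BDJ, BJN, DGJ, DGM, EFN, FJN, GJN

so the chain groups are C_0 ≅ Z^10, C_1 ≅ Z^22, C_2 ≅ Z^10.

The boundary map ∂_1: C_1 → C_0 sends each edge [p,q] (with p < q) to q − p. For instance
  ∂GM = M − G.
The resulting 10×22 matrix has rank 9, and its Smith normal form has invariant factors (1,1,1,1,1,1,1,1,1).

Boundary ∂_2: C_2 → C_1 acts by ∂[p,q,r] = [q,r] − [p,r] + [p,q]. For instance
  ∂EFN = FN − EN + EF,
  ∂DGM = GM − DM + DG.
This gives a 22×10 integer matrix of rank 10; reducing to Smith normal form yields diagonal entries (1,1,1,1,1,1,1,1,1,1).

From H_k ≅ ker(∂_k) / im(∂_{k+1}) we obtain:

  H_0: rank C_0 − rank ∂_1 = 10 − 9 = 1, and the invariant factors of ∂_1 are all 1, so H_0 ≅ Z.
  H_1: rank ker ∂_1 − rank ∂_2 = (22 − 9) − 10 = 3, and the invariant factors of ∂_2 are all 1, so H_1 ≅ Z^3.
  H_2: rank ker ∂_2 − rank ∂_3 = (10 − 10) − 0 = 0, and there is no ∂_3, so H_2 ≅ 0.

H_0 ≅ Z,  H_1 ≅ Z^3,  H_2 = 0.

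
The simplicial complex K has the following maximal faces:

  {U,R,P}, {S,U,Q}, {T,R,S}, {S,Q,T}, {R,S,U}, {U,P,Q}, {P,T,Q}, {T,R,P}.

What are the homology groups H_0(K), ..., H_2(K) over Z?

Take the total order P < Q < R < S < T < U on the vertex set. Then K (dimension 2) consists of the simplices:

  0-simplices (6): P, Q, R, S, T, U
  1-simplices (12): PQ, PR, PT, PU, QS, QT, QU, RS, RT, RU, ST, SU
  2-simplices (8): PQT, PQU, PRT, PRU, QST, QSU, RST, RSU

Hence C_0 ≅ Z^6, C_1 ≅ Z^12, C_2 ≅ Z^8.

Boundary ∂_1: C_1 → C_0 maps an edge to its endpoints' difference, ∂[p,q] = q − p.
As a 6×12 matrix over Z this has rank 5, with invariant factors (1,1,1,1,1).

The boundary map ∂_2: C_2 → C_1 acts by ∂[p,q,r] = [q,r] − [p,r] + [p,q]. For instance
  ∂PQU = QU − PU + PQ,
  ∂PRT = RT − PT + PR.
The 12×8 boundary matrix has rank 7 and Smith normal form diag(1,1,1,1,1,1,1).

From H_k ≅ ker(∂_k) / im(∂_{k+1}) we obtain:

  H_0: rank C_0 − rank ∂_1 = 6 − 5 = 1, and the invariant factors of ∂_1 are all 1, so H_0 ≅ Z.
  H_1: rank ker ∂_1 − rank ∂_2 = (12 − 5) − 7 = 0, and the invariant factors of ∂_2 are all 1, so H_1 ≅ 0.
  H_2: rank ker ∂_2 − rank ∂_3 = (8 − 7) − 0 = 1, and there is no ∂_3, so H_2 ≅ Z.

(K is a triangulation of the 2-sphere S^2.)

H_0 = Z,  H_1 = 0,  H_2 = Z.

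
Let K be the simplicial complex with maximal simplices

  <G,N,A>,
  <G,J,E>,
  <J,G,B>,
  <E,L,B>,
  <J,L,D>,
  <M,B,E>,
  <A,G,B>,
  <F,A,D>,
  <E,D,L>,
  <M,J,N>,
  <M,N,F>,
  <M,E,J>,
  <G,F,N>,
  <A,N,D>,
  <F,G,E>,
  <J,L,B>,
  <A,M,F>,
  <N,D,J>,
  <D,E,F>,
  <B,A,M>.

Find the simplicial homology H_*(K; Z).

Take the total order A < B < D < E < F < G < J < L < M < N on the vertex set. Then K (dimension 2) consists of the simplices:

  0-simplices (10): A, B, D, E, F, G, J, L, M, N
  1-simplices (30): AB, AD, AF, AG, AM, AN, BE, BG, BJ, BL, BM, DE, DF, DJ, DL, DN, EF, EG, EJ, EL, EM, FG, FM, FN, GJ, GN, JL, JM, JN, MN
  2-simplices (20): ABG, ABM, ADF, ADN, AFM, AGN, BEL, BEM, BGJ, BJL, DEF, DEL, DJL, DJN, EFG, EGJ, EJM, FGN, FMN, JMN

so the chain groups are C_0 ≅ Z^10, C_1 ≅ Z^30, C_2 ≅ Z^20.

∂_1: C_1 → C_0 is given by ∂[p,q] = [q] − [p]. For instance
  ∂JM = M − J.
The 10×30 boundary matrix has rank 9 and Smith normal form diag(1,1,1,1,1,1,1,1,1).

∂_2: C_2 → C_1 acts by ∂[p,q,r] = [q,r] − [p,r] + [p,q]. For instance
  ∂FMN = MN − FN + FM,
  ∂DEL = EL − DL + DE.
The 30×20 boundary matrix has rank 20 and Smith normal form diag(1,1,1,1,1,1,1,1,1,1,1,1,1,1,1,1,1,1,1,2).

Reading off H_k = ker ∂_k / im ∂_{k+1}:

  H_0: rank C_0 − rank ∂_1 = 10 − 9 = 1, and the invariant factors of ∂_1 are all 1, so H_0 ≅ Z.
  H_1: rank ker ∂_1 − rank ∂_2 = (30 − 9) − 20 = 1, and ∂_2 has invariant factor 2 > 1, so H_1 ≅ Z ⊕ Z/2.
  H_2: rank ker ∂_2 − rank ∂_3 = (20 − 20) − 0 = 0, and there is no ∂_3, so H_2 ≅ 0.

H_0 ≅ Z,  H_1 ≅ Z ⊕ Z/2,  H_2 = 0.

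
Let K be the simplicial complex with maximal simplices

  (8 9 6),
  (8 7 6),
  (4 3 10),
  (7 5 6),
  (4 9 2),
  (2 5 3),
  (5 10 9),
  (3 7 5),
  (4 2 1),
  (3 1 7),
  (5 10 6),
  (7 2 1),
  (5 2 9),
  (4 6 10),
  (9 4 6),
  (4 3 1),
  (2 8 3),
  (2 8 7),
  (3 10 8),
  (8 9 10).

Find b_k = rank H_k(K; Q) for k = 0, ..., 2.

We work with the vertex ordering 1 < 2 < 3 < 4 < 5 < 6 < 7 < 8 < 9 < 10. The simplices of K, each written with vertices in increasing order, are:

  0-simplices (10): [1], [2], [3], [4], [5], [6], [7], [8], [9], [10]
  1-simplices (30): (30 of them)
  2-simplices (20): (20 of them)

so the chain groups are C_0 ≅ Z^10, C_1 ≅ Z^30, C_2 ≅ Z^20.

Boundary ∂_1: C_1 → C_0 is given by ∂[p,q] = [q] − [p]. For instance
  ∂[9,10] = [10] − [9].
The 10×30 boundary matrix has rank 9 and Smith normal form diag(1,1,1,1,1,1,1,1,1).

Boundary ∂_2: C_2 → C_1 acts by ∂[p,q,r] = [q,r] − [p,r] + [p,q]. For instance
  ∂[5,9,10] = [9,10] − [5,10] + [5,9],
  ∂[2,3,8] = [3,8] − [2,8] + [2,3].
As a 30×20 matrix over Z this has rank 20, with invariant factors (1,1,1,1,1,1,1,1,1,1,1,1,1,1,1,1,1,1,1,2).

Now H_k = ker ∂_k / im ∂_{k+1}, so:

  H_0: rank C_0 − rank ∂_1 = 10 − 9 = 1, and the invariant factors of ∂_1 are all 1, so H_0 = Z.
  H_1: rank ker ∂_1 − rank ∂_2 = (30 − 9) − 20 = 1, and ∂_2 has invariant factor 2 > 1, so H_1 = Z ⊕ Z_2.
  H_2: rank ker ∂_2 − rank ∂_3 = (20 − 20) − 0 = 0, and there is no ∂_3, so H_2 = 0.

Hence the Betti numbers are b_0 = 1, b_1 = 1, b_2 = 0.

b_0 = 1, b_1 = 1, b_2 = 0.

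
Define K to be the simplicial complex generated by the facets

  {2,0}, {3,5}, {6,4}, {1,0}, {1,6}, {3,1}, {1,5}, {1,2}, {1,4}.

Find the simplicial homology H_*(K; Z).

We work with the vertex ordering 0 < 1 < 2 < 3 < 4 < 5 < 6. The simplices of K, each written with vertices in increasing order, are:

  0-simplices (7): [0], [1], [2], [3], [4], [5], [6]
  1-simplices (9): [0,1], [0,2], [1,2], [1,3], [1,4], [1,5], [1,6], [3,5], [4,6]

so the chain groups are C_0 ≅ Z^7, C_1 ≅ Z^9.

∂_1: C_1 → C_0 sends each edge [p,q] (with p < q) to q − p. For instance
  ∂[3,5] = [5] − [3].
As a 7×9 matrix over Z this has rank 6, with invariant factors (1,1,1,1,1,1).

From H_k ≅ ker(∂_k) / im(∂_{k+1}) we obtain:

  H_0: rank C_0 − rank ∂_1 = 7 − 6 = 1, and the invariant factors of ∂_1 are all 1, so H_0 = Z.
  H_1: rank ker ∂_1 − rank ∂_2 = (9 − 6) − 0 = 3, and there is no ∂_2, so H_1 = Z^3.

H_0 = Z,  H_1 = Z^3.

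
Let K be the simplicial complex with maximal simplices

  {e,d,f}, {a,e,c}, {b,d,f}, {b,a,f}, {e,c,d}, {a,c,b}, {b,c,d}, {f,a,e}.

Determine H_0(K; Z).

H_0 ≅ Z.

Order the vertices as a < b < c < d < e < f. Listing each simplex with vertices in this order, K has dimension 2 with simplices:

  0-simplices (6): a, b, c, d, e, f
  1-simplices (12): ab, ac, ae, af, bc, bd, bf, cd, ce, de, df, ef
  2-simplices (8): abc, abf, ace, aef, bcd, bdf, cde, def

giving chain groups C_0 ≅ Z^6, C_1 ≅ Z^12, C_2 ≅ Z^8.

Boundary ∂_1: C_1 → C_0 sends each edge [p,q] (with p < q) to q − p. For instance
  ∂af = f − a.
This gives a 6×12 integer matrix of rank 5; reducing to Smith normal form yields diagonal entries (1,1,1,1,1).

Boundary ∂_2: C_2 → C_1 acts by ∂[p,q,r] = [q,r] − [p,r] + [p,q]. For instance
  ∂bdf = df − bf + bd,
  ∂aef = ef − af + ae.
The resulting 12×8 matrix has rank 7, and its Smith normal form has invariant factors (1,1,1,1,1,1,1).

Reading off H_k = ker ∂_k / im ∂_{k+1}:

  H_0: rank C_0 − rank ∂_1 = 6 − 5 = 1, and the invariant factors of ∂_1 are all 1, so H_0 = Z.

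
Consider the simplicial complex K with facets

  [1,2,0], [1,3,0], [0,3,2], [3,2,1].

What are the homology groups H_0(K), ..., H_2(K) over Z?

H_0 ≅ Z,  H_1 = 0,  H_2 ≅ Z.

We work with the vertex ordering 0 < 1 < 2 < 3. The simplices of K, each written with vertices in increasing order, are:

  0-simplices (4): [0], [1], [2], [3]
  1-simplices (6): [0,1], [0,2], [0,3], [1,2], [1,3], [2,3]
  2-simplices (4): [0,1,2], [0,1,3], [0,2,3], [1,2,3]

giving chain groups C_0 ≅ Z^4, C_1 ≅ Z^6, C_2 ≅ Z^4.

Boundary ∂_1: C_1 → C_0 is given by ∂[p,q] = [q] − [p]. For instance
  ∂[0,1] = [1] − [0].
As a 4×6 matrix over Z this has rank 3, with invariant factors (1,1,1).

The boundary map ∂_2: C_2 → C_1 sends each 2-simplex [p,q,r] to [q,r] − [p,r] + [p,q]. For instance
  ∂[1,2,3] = [2,3] − [1,3] + [1,2],
  ∂[0,1,3] = [1,3] − [0,3] + [0,1].
The resulting 6×4 matrix has rank 3, and its Smith normal form has invariant factors (1,1,1).

From H_k ≅ ker(∂_k) / im(∂_{k+1}) we obtain:

  H_0: rank C_0 − rank ∂_1 = 4 − 3 = 1, and the invariant factors of ∂_1 are all 1, so H_0 = Z.
  H_1: rank ker ∂_1 − rank ∂_2 = (6 − 3) − 3 = 0, and the invariant factors of ∂_2 are all 1, so H_1 = 0.
  H_2: rank ker ∂_2 − rank ∂_3 = (4 − 3) − 0 = 1, and there is no ∂_3, so H_2 = Z.

As a check, the Euler characteristic is 4 − 6 + 4 = 2, which agrees with 1 − 0 + 1 = 2.
(K is a triangulation of the 2-sphere S^2.)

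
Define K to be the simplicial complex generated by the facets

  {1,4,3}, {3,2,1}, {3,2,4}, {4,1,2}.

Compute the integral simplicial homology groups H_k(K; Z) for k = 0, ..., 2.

Order the vertices as 1 < 2 < 3 < 4. Listing each simplex with vertices in this order, K has dimension 2 with simplices:

  0-simplices (4): [1], [2], [3], [4]
  1-simplices (6): [1,2], [1,3], [1,4], [2,3], [2,4], [3,4]
  2-simplices (4): [1,2,3], [1,2,4], [1,3,4], [2,3,4]

Hence C_0 ≅ Z^4, C_1 ≅ Z^6, C_2 ≅ Z^4.

∂_1: C_1 → C_0 maps an edge to its endpoints' difference, ∂[p,q] = q − p. For instance
  ∂[2,4] = [4] − [2].
The 4×6 boundary matrix has rank 3 and Smith normal form diag(1,1,1).

Boundary ∂_2: C_2 → C_1 maps a triangle to the signed sum of its edges. For instance
  ∂[1,2,4] = [2,4] − [1,4] + [1,2],
  ∂[1,2,3] = [2,3] − [1,3] + [1,2].
As a 6×4 matrix over Z this has rank 3, with invariant factors (1,1,1).

Now H_k = ker ∂_k / im ∂_{k+1}, so:

  H_0: rank C_0 − rank ∂_1 = 4 − 3 = 1, and the invariant factors of ∂_1 are all 1, so H_0 = Z.
  H_1: rank ker ∂_1 − rank ∂_2 = (6 − 3) − 3 = 0, and the invariant factors of ∂_2 are all 1, so H_1 = 0.
  H_2: rank ker ∂_2 − rank ∂_3 = (4 − 3) − 0 = 1, and there is no ∂_3, so H_2 = Z.

As a check, the Euler characteristic is 4 − 6 + 4 = 2, which agrees with 1 − 0 + 1 = 2.

H_0 = Z,  H_1 = 0,  H_2 = Z.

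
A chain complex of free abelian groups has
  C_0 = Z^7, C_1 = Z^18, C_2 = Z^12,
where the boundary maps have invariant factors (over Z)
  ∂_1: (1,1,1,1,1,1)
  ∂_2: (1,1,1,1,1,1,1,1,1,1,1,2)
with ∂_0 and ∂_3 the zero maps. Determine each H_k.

H_0: b_0 = 7 − 0 − 6 = 1; torsion from ∂_1 factors > 1: none. So H_0 ≅ Z.
H_1: b_1 = 18 − 6 − 12 = 0; torsion from ∂_2 factors > 1: [2]. So H_1 ≅ Z_2.
H_2: b_2 = 12 − 12 − 0 = 0; torsion from ∂_3 factors > 1: none. So H_2 ≅ 0.

H_0 ≅ Z,  H_1 ≅ Z_2,  H_2 = 0.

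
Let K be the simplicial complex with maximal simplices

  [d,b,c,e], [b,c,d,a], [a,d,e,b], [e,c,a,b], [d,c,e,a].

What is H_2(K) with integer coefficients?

H_2 ≅ 0.

Take the total order a < b < c < d < e on the vertex set. Then K (dimension 3) consists of the simplices:

  0-simplices (5): a, b, c, d, e
  1-simplices (10): ab, ac, ad, ae, bc, bd, be, cd, ce, de
  2-simplices (10): abc, abd, abe, acd, ace, ade, bcd, bce, bde, cde
  3-simplices (5): abcd, abce, abde, acde, bcde

so the chain groups are C_0 ≅ Z^5, C_1 ≅ Z^10, C_2 ≅ Z^10, C_3 ≅ Z^5.

∂_1: C_1 → C_0 maps an edge to its endpoints' difference, ∂[p,q] = q − p.
The resulting 5×10 matrix has rank 4, and its Smith normal form has invariant factors (1,1,1,1).

∂_2: C_2 → C_1 sends each 2-simplex [p,q,r] to [q,r] − [p,r] + [p,q]. For instance
  ∂ade = de − ae + ad,
  ∂bde = de − be + bd.
This gives a 10×10 integer matrix of rank 6; reducing to Smith normal form yields diagonal entries (1,1,1,1,1,1).

The boundary map ∂_3: C_3 → C_2 sends each 3-simplex σ to the alternating sum Σ_i (−1)^i (σ with its i-th vertex removed). For instance
  ∂abce = bce − ace + abe − abc,
  ∂acde = cde − ade + ace − acd.
The 10×5 boundary matrix has rank 4 and Smith normal form diag(1,1,1,1).

Computing H_k = (kernel of ∂_k) / (image of ∂_{k+1}):

  H_2: rank ker ∂_2 − rank ∂_3 = (10 − 6) − 4 = 0, and the invariant factors of ∂_3 are all 1, so H_2 ≅ 0.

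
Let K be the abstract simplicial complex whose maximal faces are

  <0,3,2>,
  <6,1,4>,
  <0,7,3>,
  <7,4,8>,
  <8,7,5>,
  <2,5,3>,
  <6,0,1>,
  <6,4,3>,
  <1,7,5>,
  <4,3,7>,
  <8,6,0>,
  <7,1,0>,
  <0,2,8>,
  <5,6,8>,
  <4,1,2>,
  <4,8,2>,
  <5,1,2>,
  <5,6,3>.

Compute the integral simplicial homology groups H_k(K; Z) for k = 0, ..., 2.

Order the vertices as 0 < 1 < 2 < 3 < 4 < 5 < 6 < 7 < 8. Listing each simplex with vertices in this order, K has dimension 2 with simplices:

  0-simplices (9): [0], [1], [2], [3], [4], [5], [6], [7], [8]
  1-simplices (27): (27 of them)
  2-simplices (18): [0,1,6], [0,1,7], [0,2,3], [0,2,8], [0,3,7], [0,6,8], [1,2,4], [1,2,5], [1,4,6], [1,5,7], [2,3,5], [2,4,8], [3,4,6], [3,4,7], [3,5,6], [4,7,8], [5,6,8], [5,7,8]

so the chain groups are C_0 ≅ Z^9, C_1 ≅ Z^27, C_2 ≅ Z^18.

The boundary map ∂_1: C_1 → C_0 is given by ∂[p,q] = [q] − [p].
The resulting 9×27 matrix has rank 8, and its Smith normal form has invariant factors (1,1,1,1,1,1,1,1).

∂_2: C_2 → C_1 sends each 2-simplex [p,q,r] to [q,r] − [p,r] + [p,q]. For instance
  ∂[1,2,5] = [2,5] − [1,5] + [1,2],
  ∂[0,6,8] = [6,8] − [0,8] + [0,6].
The 27×18 boundary matrix has rank 17 and Smith normal form diag(1,1,1,1,1,1,1,1,1,1,1,1,1,1,1,1,1).

Now H_k = ker ∂_k / im ∂_{k+1}, so:

  H_0: rank C_0 − rank ∂_1 = 9 − 8 = 1, and the invariant factors of ∂_1 are all 1, so H_0 = Z.
  H_1: rank ker ∂_1 − rank ∂_2 = (27 − 8) − 17 = 2, and the invariant factors of ∂_2 are all 1, so H_1 = Z^2.
  H_2: rank ker ∂_2 − rank ∂_3 = (18 − 17) − 0 = 1, and there is no ∂_3, so H_2 = Z.

As a check, the Euler characteristic is 9 − 27 + 18 = 0, which agrees with 1 − 2 + 1 = 0.
(K is a triangulation of the torus T^2.)

H_0 = Z,  H_1 = Z^2,  H_2 = Z.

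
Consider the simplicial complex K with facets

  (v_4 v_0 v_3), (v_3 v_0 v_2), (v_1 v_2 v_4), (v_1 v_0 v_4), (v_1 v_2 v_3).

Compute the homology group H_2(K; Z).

H_2 = 0.

Order the vertices as v_0 < v_1 < v_2 < v_3 < v_4. Listing each simplex with vertices in this order, K has dimension 2 with simplices:

  0-simplices (5): [v_0], [v_1], [v_2], [v_3], [v_4]
  1-simplices (10): [v_0,v_1], [v_0,v_2], [v_0,v_3], [v_0,v_4], [v_1,v_2], [v_1,v_3], [v_1,v_4], [v_2,v_3], [v_2,v_4], [v_3,v_4]
  2-simplices (5): [v_0,v_1,v_4], [v_0,v_2,v_3], [v_0,v_3,v_4], [v_1,v_2,v_3], [v_1,v_2,v_4]

so the chain groups are C_0 ≅ Z^5, C_1 ≅ Z^10, C_2 ≅ Z^5.

The boundary map ∂_1: C_1 → C_0 is given by ∂[p,q] = [q] − [p].
This gives a 5×10 integer matrix of rank 4; reducing to Smith normal form yields diagonal entries (1,1,1,1).

∂_2: C_2 → C_1 sends each 2-simplex [p,q,r] to [q,r] − [p,r] + [p,q]. For instance
  ∂[v_0,v_2,v_3] = [v_2,v_3] − [v_0,v_3] + [v_0,v_2],
  ∂[v_1,v_2,v_4] = [v_2,v_4] − [v_1,v_4] + [v_1,v_2].
This gives a 10×5 integer matrix of rank 5; reducing to Smith normal form yields diagonal entries (1,1,1,1,1).

Now H_k = ker ∂_k / im ∂_{k+1}, so:

  H_2: rank ker ∂_2 − rank ∂_3 = (5 − 5) − 0 = 0, and there is no ∂_3, so H_2 = 0.

(K is a triangulation of the Möbius band.)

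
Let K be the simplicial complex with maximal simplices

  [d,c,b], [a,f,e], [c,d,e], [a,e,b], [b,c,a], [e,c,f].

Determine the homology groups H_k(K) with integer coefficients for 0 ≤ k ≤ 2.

Order the vertices as a < b < c < d < e < f. Listing each simplex with vertices in this order, K has dimension 2 with simplices:

  0-simplices (6): a, b, c, d, e, f
  1-simplices (12): ab, ac, ae, af, bc, bd, be, cd, ce, cf, de, ef
  2-simplices (6): abc, abe, aef, bcd, cde, cef

giving chain groups C_0 ≅ Z^6, C_1 ≅ Z^12, C_2 ≅ Z^6.

∂_1: C_1 → C_0 maps an edge to its endpoints' difference, ∂[p,q] = q − p.
This gives a 6×12 integer matrix of rank 5; reducing to Smith normal form yields diagonal entries (1,1,1,1,1).

∂_2: C_2 → C_1 sends each 2-simplex [p,q,r] to [q,r] − [p,r] + [p,q]. For instance
  ∂cde = de − ce + cd,
  ∂aef = ef − af + ae.
As a 12×6 matrix over Z this has rank 6, with invariant factors (1,1,1,1,1,1).

Reading off H_k = ker ∂_k / im ∂_{k+1}:

  H_0: rank C_0 − rank ∂_1 = 6 − 5 = 1, and the invariant factors of ∂_1 are all 1, so H_0 = Z.
  H_1: rank ker ∂_1 − rank ∂_2 = (12 − 5) − 6 = 1, and the invariant factors of ∂_2 are all 1, so H_1 = Z.
  H_2: rank ker ∂_2 − rank ∂_3 = (6 − 6) − 0 = 0, and there is no ∂_3, so H_2 = 0.

As a check, the Euler characteristic is 6 − 12 + 6 = 0, which agrees with 1 − 1 + 0 = 0.
(K is a triangulation of the cylinder S^1 x I.)

H_0 = Z,  H_1 = Z,  H_2 = 0.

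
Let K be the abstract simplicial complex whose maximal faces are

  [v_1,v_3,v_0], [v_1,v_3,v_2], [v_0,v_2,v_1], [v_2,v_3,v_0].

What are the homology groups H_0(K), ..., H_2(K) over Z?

H_0 = Z,  H_1 = 0,  H_2 = Z.

We work with the vertex ordering v_0 < v_1 < v_2 < v_3. The simplices of K, each written with vertices in increasing order, are:

  0-simplices (4): [v_0], [v_1], [v_2], [v_3]
  1-simplices (6): [v_0,v_1], [v_0,v_2], [v_0,v_3], [v_1,v_2], [v_1,v_3], [v_2,v_3]
  2-simplices (4): [v_0,v_1,v_2], [v_0,v_1,v_3], [v_0,v_2,v_3], [v_1,v_2,v_3]

Hence C_0 ≅ Z^4, C_1 ≅ Z^6, C_2 ≅ Z^4.

∂_1: C_1 → C_0 is given by ∂[p,q] = [q] − [p].
As a 4×6 matrix over Z this has rank 3, with invariant factors (1,1,1).

∂_2: C_2 → C_1 sends each 2-simplex [p,q,r] to [q,r] − [p,r] + [p,q]. For instance
  ∂[v_0,v_1,v_3] = [v_1,v_3] − [v_0,v_3] + [v_0,v_1],
  ∂[v_0,v_2,v_3] = [v_2,v_3] − [v_0,v_3] + [v_0,v_2].
As a 6×4 matrix over Z this has rank 3, with invariant factors (1,1,1).

Now H_k = ker ∂_k / im ∂_{k+1}, so:

  H_0: rank C_0 − rank ∂_1 = 4 − 3 = 1, and the invariant factors of ∂_1 are all 1, so H_0 = Z.
  H_1: rank ker ∂_1 − rank ∂_2 = (6 − 3) − 3 = 0, and the invariant factors of ∂_2 are all 1, so H_1 = 0.
  H_2: rank ker ∂_2 − rank ∂_3 = (4 − 3) − 0 = 1, and there is no ∂_3, so H_2 = Z.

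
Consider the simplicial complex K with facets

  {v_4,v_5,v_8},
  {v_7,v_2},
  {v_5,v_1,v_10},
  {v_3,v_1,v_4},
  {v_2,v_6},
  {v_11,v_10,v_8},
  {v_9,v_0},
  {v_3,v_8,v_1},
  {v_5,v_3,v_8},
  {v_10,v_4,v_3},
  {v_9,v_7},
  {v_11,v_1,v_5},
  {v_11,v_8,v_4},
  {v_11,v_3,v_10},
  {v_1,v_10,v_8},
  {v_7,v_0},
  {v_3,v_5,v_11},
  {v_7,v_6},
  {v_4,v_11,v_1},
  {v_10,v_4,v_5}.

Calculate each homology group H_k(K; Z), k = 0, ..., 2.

Take the total order v_0 < v_1 < v_2 < v_3 < v_4 < v_5 < v_6 < v_7 < v_8 < v_9 < v_10 < v_11 on the vertex set. Then K (dimension 2) consists of the simplices:

  0-simplices (12): [v_0], [v_1], [v_2], [v_3], [v_4], [v_5], [v_6], [v_7], [v_8], [v_9], [v_10], [v_11]
  1-simplices (27): (27 of them)
  2-simplices (14): (14 of them)

Hence C_0 ≅ Z^12, C_1 ≅ Z^27, C_2 ≅ Z^14.

The boundary map ∂_1: C_1 → C_0 is given by ∂[p,q] = [q] − [p].
This gives a 12×27 integer matrix of rank 10; reducing to Smith normal form yields diagonal entries (1,1,1,1,1,1,1,1,1,1).

Boundary ∂_2: C_2 → C_1 sends each 2-simplex [p,q,r] to [q,r] − [p,r] + [p,q]. For instance
  ∂[v_4,v_8,v_11] = [v_8,v_11] − [v_4,v_11] + [v_4,v_8],
  ∂[v_8,v_10,v_11] = [v_10,v_11] − [v_8,v_11] + [v_8,v_10].
The 27×14 boundary matrix has rank 13 and Smith normal form diag(1,1,1,1,1,1,1,1,1,1,1,1,1).

Reading off H_k = ker ∂_k / im ∂_{k+1}:

  H_0: rank C_0 − rank ∂_1 = 12 − 10 = 2, and the invariant factors of ∂_1 are all 1, so H_0 = Z^2.
  H_1: rank ker ∂_1 − rank ∂_2 = (27 − 10) − 13 = 4, and the invariant factors of ∂_2 are all 1, so H_1 = Z^4.
  H_2: rank ker ∂_2 − rank ∂_3 = (14 − 13) − 0 = 1, and there is no ∂_3, so H_2 = Z.

As a check, the Euler characteristic is 12 − 27 + 14 = -1, which agrees with 2 − 4 + 1 = -1.
(K is a triangulation of the disjoint union of the torus T^2 and a wedge of 2 circles.)

H_0 = Z^2,  H_1 = Z^4,  H_2 = Z.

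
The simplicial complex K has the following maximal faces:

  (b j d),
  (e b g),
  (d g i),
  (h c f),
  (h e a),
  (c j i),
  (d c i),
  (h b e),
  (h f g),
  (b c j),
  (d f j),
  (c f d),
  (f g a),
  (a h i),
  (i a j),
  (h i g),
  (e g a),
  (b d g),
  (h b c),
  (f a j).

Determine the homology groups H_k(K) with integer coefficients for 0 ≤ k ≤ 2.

K has 10 vertices, 30 edges, 20 triangles.
rank ∂_0 = 0, rank ∂_1 = 9 ⇒ b_0 = 10 − 0 − 9 = 1; all invariant factors of ∂_1 are 1 so no torsion. So H_0 ≅ Z.
rank ∂_1 = 9, rank ∂_2 = 20 ⇒ b_1 = 30 − 9 − 20 = 1; ∂_2 has invariant factor(s) [2] giving torsion. So H_1 ≅ Z ⊕ Z_2.
rank ∂_2 = 20, rank ∂_3 = 0 ⇒ b_2 = 20 − 20 − 0 = 0. So H_2 ≅ 0.

H_0 = Z,  H_1 = Z ⊕ Z_2,  H_2 = 0.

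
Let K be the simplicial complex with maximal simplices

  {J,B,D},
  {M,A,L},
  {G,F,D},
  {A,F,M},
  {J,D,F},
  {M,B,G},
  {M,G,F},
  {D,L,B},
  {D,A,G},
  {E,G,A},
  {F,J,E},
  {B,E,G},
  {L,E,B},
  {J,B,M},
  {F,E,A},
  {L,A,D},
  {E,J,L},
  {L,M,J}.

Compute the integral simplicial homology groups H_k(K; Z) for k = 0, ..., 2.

Take the total order A < B < D < E < F < G < J < L < M on the vertex set. Then K (dimension 2) consists of the simplices:

  0-simplices (9): A, B, D, E, F, G, J, L, M
  1-simplices (27): AD, AE, AF, AG, AL, AM, BD, BE, BG, BJ, BL, BM, DF, DG, DJ, DL, EF, EG, EJ, EL, FG, FJ, FM, GM, JL, JM, LM
  2-simplices (18): ADG, ADL, AEF, AEG, AFM, ALM, BDJ, BDL, BEG, BEL, BGM, BJM, DFG, DFJ, EFJ, EJL, FGM, JLM

so the chain groups are C_0 ≅ Z^9, C_1 ≅ Z^27, C_2 ≅ Z^18.

The boundary map ∂_1: C_1 → C_0 sends each edge [p,q] (with p < q) to q − p. For instance
  ∂AG = G − A.
The resulting 9×27 matrix has rank 8, and its Smith normal form has invariant factors (1,1,1,1,1,1,1,1).

The boundary map ∂_2: C_2 → C_1 sends each 2-simplex [p,q,r] to [q,r] − [p,r] + [p,q]. For instance
  ∂ADL = DL − AL + AD,
  ∂JLM = LM − JM + JL.
This gives a 27×18 integer matrix of rank 18; reducing to Smith normal form yields diagonal entries (1,1,1,1,1,1,1,1,1,1,1,1,1,1,1,1,1,2).

Computing H_k = (kernel of ∂_k) / (image of ∂_{k+1}):

  H_0: rank C_0 − rank ∂_1 = 9 − 8 = 1, and the invariant factors of ∂_1 are all 1, so H_0 = Z.
  H_1: rank ker ∂_1 − rank ∂_2 = (27 − 8) − 18 = 1, and ∂_2 has invariant factor 2 > 1, so H_1 = Z ⊕ Z/2.
  H_2: rank ker ∂_2 − rank ∂_3 = (18 − 18) − 0 = 0, and there is no ∂_3, so H_2 = 0.

(K is a triangulation of the Klein bottle.)

H_0 = Z,  H_1 = Z ⊕ Z/2,  H_2 = 0.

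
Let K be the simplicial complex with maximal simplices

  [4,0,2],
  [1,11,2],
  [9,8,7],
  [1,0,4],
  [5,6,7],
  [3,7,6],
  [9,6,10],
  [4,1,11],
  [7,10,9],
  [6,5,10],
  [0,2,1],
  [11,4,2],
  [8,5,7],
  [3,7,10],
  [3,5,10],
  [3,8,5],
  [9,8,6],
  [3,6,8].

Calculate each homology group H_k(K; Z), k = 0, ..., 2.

We work with the vertex ordering 0 < 1 < 2 < 3 < 4 < 5 < 6 < 7 < 8 < 9 < 10 < 11. The simplices of K, each written with vertices in increasing order, are:

  0-simplices (12): [0], [1], [2], [3], [4], [5], [6], [7], [8], [9], [10], [11]
  1-simplices (27): (27 of them)
  2-simplices (18): (18 of them)

giving chain groups C_0 ≅ Z^12, C_1 ≅ Z^27, C_2 ≅ Z^18.

∂_1: C_1 → C_0 is given by ∂[p,q] = [q] − [p]. For instance
  ∂[5,7] = [7] − [5].
As a 12×27 matrix over Z this has rank 10, with invariant factors (1,1,1,1,1,1,1,1,1,1).

Boundary ∂_2: C_2 → C_1 maps a triangle to the signed sum of its edges. For instance
  ∂[6,8,9] = [8,9] − [6,9] + [6,8],
  ∂[5,6,10] = [6,10] − [5,10] + [5,6].
The 27×18 boundary matrix has rank 17 and Smith normal form diag(1,1,1,1,1,1,1,1,1,1,1,1,1,1,1,1,2).

From H_k ≅ ker(∂_k) / im(∂_{k+1}) we obtain:

  H_0: rank C_0 − rank ∂_1 = 12 − 10 = 2, and the invariant factors of ∂_1 are all 1, so H_0 ≅ Z^2.
  H_1: rank ker ∂_1 − rank ∂_2 = (27 − 10) − 17 = 0, and ∂_2 has invariant factor 2 > 1, so H_1 ≅ Z/2Z.
  H_2: rank ker ∂_2 − rank ∂_3 = (18 − 17) − 0 = 1, and there is no ∂_3, so H_2 ≅ Z.

(K is a triangulation of the disjoint union of the real projective plane RP^2 and the 2-sphere S^2.)

H_0 ≅ Z^2,  H_1 ≅ Z/2Z,  H_2 ≅ Z.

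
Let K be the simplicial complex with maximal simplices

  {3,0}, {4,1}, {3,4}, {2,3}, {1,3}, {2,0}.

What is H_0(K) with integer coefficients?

Fix the vertex order 0 < 1 < 2 < 3 < 4 and write every simplex with vertices in increasing order. Then dim K = 1 and the simplices of K are:

  0-simplices (5): [0], [1], [2], [3], [4]
  1-simplices (6): [0,2], [0,3], [1,3], [1,4], [2,3], [3,4]

Hence C_0 ≅ Z^5, C_1 ≅ Z^6.

∂_1: C_1 → C_0 is given by ∂[p,q] = [q] − [p]. For instance
  ∂[1,4] = [4] − [1].
The resulting 5×6 matrix has rank 4, and its Smith normal form has invariant factors (1,1,1,1).

Now H_k = ker ∂_k / im ∂_{k+1}, so:

  H_0: rank C_0 − rank ∂_1 = 5 − 4 = 1, and the invariant factors of ∂_1 are all 1, so H_0 = Z.

H_0 = Z.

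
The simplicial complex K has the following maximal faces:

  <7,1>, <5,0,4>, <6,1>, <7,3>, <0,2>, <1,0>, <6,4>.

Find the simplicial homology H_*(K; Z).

Order the vertices as 0 < 1 < 2 < 3 < 4 < 5 < 6 < 7. Listing each simplex with vertices in this order, K has dimension 2 with simplices:

  0-simplices (8): [0], [1], [2], [3], [4], [5], [6], [7]
  1-simplices (9): [0,1], [0,2], [0,4], [0,5], [1,6], [1,7], [3,7], [4,5], [4,6]
  2-simplices (1): [0,4,5]

giving chain groups C_0 ≅ Z^8, C_1 ≅ Z^9, C_2 ≅ Z^1.

The boundary map ∂_1: C_1 → C_0 maps an edge to its endpoints' difference, ∂[p,q] = q − p.
This gives a 8×9 integer matrix of rank 7; reducing to Smith normal form yields diagonal entries (1,1,1,1,1,1,1).

Boundary ∂_2: C_2 → C_1 maps a triangle to the signed sum of its edges. For instance
  ∂[0,4,5] = [4,5] − [0,5] + [0,4].
The 9×1 boundary matrix has rank 1 and Smith normal form diag(1).

Reading off H_k = ker ∂_k / im ∂_{k+1}:

  H_0: rank C_0 − rank ∂_1 = 8 − 7 = 1, and the invariant factors of ∂_1 are all 1, so H_0 ≅ Z.
  H_1: rank ker ∂_1 − rank ∂_2 = (9 − 7) − 1 = 1, and the invariant factors of ∂_2 are all 1, so H_1 ≅ Z.
  H_2: rank ker ∂_2 − rank ∂_3 = (1 − 1) − 0 = 0, and there is no ∂_3, so H_2 ≅ 0.

H_0 = Z,  H_1 = Z,  H_2 = 0.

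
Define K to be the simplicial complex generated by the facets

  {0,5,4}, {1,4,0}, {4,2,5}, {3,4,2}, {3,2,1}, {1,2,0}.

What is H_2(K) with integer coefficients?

K has 6 vertices, 12 edges, 6 triangles.
rank ∂_2 = 6, rank ∂_3 = 0 ⇒ b_2 = 6 − 6 − 0 = 0. So H_2 = 0.

H_2 ≅ 0.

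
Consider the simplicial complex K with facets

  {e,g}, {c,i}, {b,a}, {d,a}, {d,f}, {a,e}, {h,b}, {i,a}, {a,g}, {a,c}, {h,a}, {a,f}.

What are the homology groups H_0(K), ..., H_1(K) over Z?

H_0 = Z,  H_1 = Z^4.

Fix the vertex order a < b < c < d < e < f < g < h < i and write every simplex with vertices in increasing order. Then dim K = 1 and the simplices of K are:

  0-simplices (9): a, b, c, d, e, f, g, h, i
  1-simplices (12): ab, ac, ad, ae, af, ag, ah, ai, bh, ci, df, eg

Hence C_0 ≅ Z^9, C_1 ≅ Z^12.

The boundary map ∂_1: C_1 → C_0 is given by ∂[p,q] = [q] − [p]. For instance
  ∂bh = h − b.
As a 9×12 matrix over Z this has rank 8, with invariant factors (1,1,1,1,1,1,1,1).

Computing H_k = (kernel of ∂_k) / (image of ∂_{k+1}):

  H_0: rank C_0 − rank ∂_1 = 9 − 8 = 1, and the invariant factors of ∂_1 are all 1, so H_0 = Z.
  H_1: rank ker ∂_1 − rank ∂_2 = (12 − 8) − 0 = 4, and there is no ∂_2, so H_1 = Z^4.

As a check, the Euler characteristic is 9 − 12 = -3, which agrees with 1 − 4 = -3.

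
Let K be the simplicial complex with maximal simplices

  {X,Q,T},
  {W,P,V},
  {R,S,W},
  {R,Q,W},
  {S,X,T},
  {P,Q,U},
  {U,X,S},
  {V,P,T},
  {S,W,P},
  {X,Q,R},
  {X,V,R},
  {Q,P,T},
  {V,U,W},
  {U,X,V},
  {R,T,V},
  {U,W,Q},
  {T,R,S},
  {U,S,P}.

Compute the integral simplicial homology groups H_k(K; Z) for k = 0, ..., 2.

We work with the vertex ordering P < Q < R < S < T < U < V < W < X. The simplices of K, each written with vertices in increasing order, are:

  0-simplices (9): P, Q, R, S, T, U, V, W, X
  1-simplices (27): PQ, PS, PT, PU, PV, PW, QR, QT, QU, QW, QX, RS, RT, RV, RW, RX, ST, SU, SW, SX, TV, TX, UV, UW, UX, VW, VX
  2-simplices (18): PQT, PQU, PSU, PSW, PTV, PVW, QRW, QRX, QTX, QUW, RST, RSW, RTV, RVX, STX, SUX, UVW, UVX

Hence C_0 ≅ Z^9, C_1 ≅ Z^27, C_2 ≅ Z^18.

Boundary ∂_1: C_1 → C_0 sends each edge [p,q] (with p < q) to q − p.
The 9×27 boundary matrix has rank 8 and Smith normal form diag(1,1,1,1,1,1,1,1).

The boundary map ∂_2: C_2 → C_1 maps a triangle to the signed sum of its edges. For instance
  ∂PVW = VW − PW + PV,
  ∂RVX = VX − RX + RV.
As a 27×18 matrix over Z this has rank 18, with invariant factors (1,1,1,1,1,1,1,1,1,1,1,1,1,1,1,1,1,2).

From H_k ≅ ker(∂_k) / im(∂_{k+1}) we obtain:

  H_0: rank C_0 − rank ∂_1 = 9 − 8 = 1, and the invariant factors of ∂_1 are all 1, so H_0 = Z.
  H_1: rank ker ∂_1 − rank ∂_2 = (27 − 8) − 18 = 1, and ∂_2 has invariant factor 2 > 1, so H_1 = Z ⊕ Z/2Z.
  H_2: rank ker ∂_2 − rank ∂_3 = (18 − 18) − 0 = 0, and there is no ∂_3, so H_2 = 0.

H_0 = Z,  H_1 = Z ⊕ Z/2Z,  H_2 = 0.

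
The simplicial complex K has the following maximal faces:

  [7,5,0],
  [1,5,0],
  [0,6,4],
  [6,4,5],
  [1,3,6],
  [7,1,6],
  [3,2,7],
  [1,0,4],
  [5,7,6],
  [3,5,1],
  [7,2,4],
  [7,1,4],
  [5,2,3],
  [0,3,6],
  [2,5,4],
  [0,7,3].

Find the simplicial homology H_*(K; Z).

H_0 = Z,  H_1 = Z^2,  H_2 = Z.

We work with the vertex ordering 0 < 1 < 2 < 3 < 4 < 5 < 6 < 7. The simplices of K, each written with vertices in increasing order, are:

  0-simplices (8): [0], [1], [2], [3], [4], [5], [6], [7]
  1-simplices (24): (24 of them)
  2-simplices (16): [0,1,4], [0,1,5], [0,3,6], [0,3,7], [0,4,6], [0,5,7], [1,3,5], [1,3,6], [1,4,7], [1,6,7], [2,3,5], [2,3,7], [2,4,5], [2,4,7], [4,5,6], [5,6,7]

Hence C_0 ≅ Z^8, C_1 ≅ Z^24, C_2 ≅ Z^16.

The boundary map ∂_1: C_1 → C_0 maps an edge to its endpoints' difference, ∂[p,q] = q − p.
This gives a 8×24 integer matrix of rank 7; reducing to Smith normal form yields diagonal entries (1,1,1,1,1,1,1).

∂_2: C_2 → C_1 maps a triangle to the signed sum of its edges. For instance
  ∂[2,4,7] = [4,7] − [2,7] + [2,4],
  ∂[2,4,5] = [4,5] − [2,5] + [2,4].
The 24×16 boundary matrix has rank 15 and Smith normal form diag(1,1,1,1,1,1,1,1,1,1,1,1,1,1,1).

Reading off H_k = ker ∂_k / im ∂_{k+1}:

  H_0: rank C_0 − rank ∂_1 = 8 − 7 = 1, and the invariant factors of ∂_1 are all 1, so H_0 ≅ Z.
  H_1: rank ker ∂_1 − rank ∂_2 = (24 − 7) − 15 = 2, and the invariant factors of ∂_2 are all 1, so H_1 ≅ Z^2.
  H_2: rank ker ∂_2 − rank ∂_3 = (16 − 15) − 0 = 1, and there is no ∂_3, so H_2 ≅ Z.

As a check, the Euler characteristic is 8 − 24 + 16 = 0, which agrees with 1 − 2 + 1 = 0.
(K is a triangulation of the torus T^2.)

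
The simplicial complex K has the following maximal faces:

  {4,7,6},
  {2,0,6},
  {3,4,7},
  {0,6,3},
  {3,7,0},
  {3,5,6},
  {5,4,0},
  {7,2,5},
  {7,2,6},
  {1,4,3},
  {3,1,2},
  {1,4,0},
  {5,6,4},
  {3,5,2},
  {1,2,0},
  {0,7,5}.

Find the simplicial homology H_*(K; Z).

H_0 = Z,  H_1 = Z^2,  H_2 = Z.

Take the total order 0 < 1 < 2 < 3 < 4 < 5 < 6 < 7 on the vertex set. Then K (dimension 2) consists of the simplices:

  0-simplices (8): [0], [1], [2], [3], [4], [5], [6], [7]
  1-simplices (24): (24 of them)
  2-simplices (16): [0,1,2], [0,1,4], [0,2,6], [0,3,6], [0,3,7], [0,4,5], [0,5,7], [1,2,3], [1,3,4], [2,3,5], [2,5,7], [2,6,7], [3,4,7], [3,5,6], [4,5,6], [4,6,7]

giving chain groups C_0 ≅ Z^8, C_1 ≅ Z^24, C_2 ≅ Z^16.

The boundary map ∂_1: C_1 → C_0 maps an edge to its endpoints' difference, ∂[p,q] = q − p. For instance
  ∂[2,5] = [5] − [2].
The resulting 8×24 matrix has rank 7, and its Smith normal form has invariant factors (1,1,1,1,1,1,1).

∂_2: C_2 → C_1 sends each 2-simplex [p,q,r] to [q,r] − [p,r] + [p,q]. For instance
  ∂[4,6,7] = [6,7] − [4,7] + [4,6],
  ∂[2,3,5] = [3,5] − [2,5] + [2,3].
This gives a 24×16 integer matrix of rank 15; reducing to Smith normal form yields diagonal entries (1,1,1,1,1,1,1,1,1,1,1,1,1,1,1).

Reading off H_k = ker ∂_k / im ∂_{k+1}:

  H_0: rank C_0 − rank ∂_1 = 8 − 7 = 1, and the invariant factors of ∂_1 are all 1, so H_0 ≅ Z.
  H_1: rank ker ∂_1 − rank ∂_2 = (24 − 7) − 15 = 2, and the invariant factors of ∂_2 are all 1, so H_1 ≅ Z^2.
  H_2: rank ker ∂_2 − rank ∂_3 = (16 − 15) − 0 = 1, and there is no ∂_3, so H_2 ≅ Z.

As a check, the Euler characteristic is 8 − 24 + 16 = 0, which agrees with 1 − 2 + 1 = 0.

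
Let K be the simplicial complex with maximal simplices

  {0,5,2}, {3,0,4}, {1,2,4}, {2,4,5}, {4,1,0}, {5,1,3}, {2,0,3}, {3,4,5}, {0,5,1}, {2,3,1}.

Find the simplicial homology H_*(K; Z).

H_0 = Z,  H_1 = Z/2,  H_2 = 0.

Fix the vertex order 0 < 1 < 2 < 3 < 4 < 5 and write every simplex with vertices in increasing order. Then dim K = 2 and the simplices of K are:

  0-simplices (6): [0], [1], [2], [3], [4], [5]
  1-simplices (15): [0,1], [0,2], [0,3], [0,4], [0,5], [1,2], [1,3], [1,4], [1,5], [2,3], [2,4], [2,5], [3,4], [3,5], [4,5]
  2-simplices (10): [0,1,4], [0,1,5], [0,2,3], [0,2,5], [0,3,4], [1,2,3], [1,2,4], [1,3,5], [2,4,5], [3,4,5]

Hence C_0 ≅ Z^6, C_1 ≅ Z^15, C_2 ≅ Z^10.

The boundary map ∂_1: C_1 → C_0 is given by ∂[p,q] = [q] − [p].
This gives a 6×15 integer matrix of rank 5; reducing to Smith normal form yields diagonal entries (1,1,1,1,1).

Boundary ∂_2: C_2 → C_1 sends each 2-simplex [p,q,r] to [q,r] − [p,r] + [p,q]. For instance
  ∂[1,2,4] = [2,4] − [1,4] + [1,2],
  ∂[0,1,4] = [1,4] − [0,4] + [0,1].
This gives a 15×10 integer matrix of rank 10; reducing to Smith normal form yields diagonal entries (1,1,1,1,1,1,1,1,1,2).

Now H_k = ker ∂_k / im ∂_{k+1}, so:

  H_0: rank C_0 − rank ∂_1 = 6 − 5 = 1, and the invariant factors of ∂_1 are all 1, so H_0 ≅ Z.
  H_1: rank ker ∂_1 − rank ∂_2 = (15 − 5) − 10 = 0, and ∂_2 has invariant factor 2 > 1, so H_1 ≅ Z/2.
  H_2: rank ker ∂_2 − rank ∂_3 = (10 − 10) − 0 = 0, and there is no ∂_3, so H_2 ≅ 0.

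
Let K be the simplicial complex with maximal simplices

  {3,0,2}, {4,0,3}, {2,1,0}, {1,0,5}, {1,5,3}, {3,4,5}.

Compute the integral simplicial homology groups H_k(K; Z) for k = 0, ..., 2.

Take the total order 0 < 1 < 2 < 3 < 4 < 5 on the vertex set. Then K (dimension 2) consists of the simplices:

  0-simplices (6): [0], [1], [2], [3], [4], [5]
  1-simplices (12): [0,1], [0,2], [0,3], [0,4], [0,5], [1,2], [1,3], [1,5], [2,3], [3,4], [3,5], [4,5]
  2-simplices (6): [0,1,2], [0,1,5], [0,2,3], [0,3,4], [1,3,5], [3,4,5]

Hence C_0 ≅ Z^6, C_1 ≅ Z^12, C_2 ≅ Z^6.

Boundary ∂_1: C_1 → C_0 maps an edge to its endpoints' difference, ∂[p,q] = q − p. For instance
  ∂[0,1] = [1] − [0].
As a 6×12 matrix over Z this has rank 5, with invariant factors (1,1,1,1,1).

∂_2: C_2 → C_1 maps a triangle to the signed sum of its edges. For instance
  ∂[0,2,3] = [2,3] − [0,3] + [0,2],
  ∂[1,3,5] = [3,5] − [1,5] + [1,3].
As a 12×6 matrix over Z this has rank 6, with invariant factors (1,1,1,1,1,1).

From H_k ≅ ker(∂_k) / im(∂_{k+1}) we obtain:

  H_0: rank C_0 − rank ∂_1 = 6 − 5 = 1, and the invariant factors of ∂_1 are all 1, so H_0 ≅ Z.
  H_1: rank ker ∂_1 − rank ∂_2 = (12 − 5) − 6 = 1, and the invariant factors of ∂_2 are all 1, so H_1 ≅ Z.
  H_2: rank ker ∂_2 − rank ∂_3 = (6 − 6) − 0 = 0, and there is no ∂_3, so H_2 ≅ 0.

H_0 ≅ Z,  H_1 ≅ Z,  H_2 = 0.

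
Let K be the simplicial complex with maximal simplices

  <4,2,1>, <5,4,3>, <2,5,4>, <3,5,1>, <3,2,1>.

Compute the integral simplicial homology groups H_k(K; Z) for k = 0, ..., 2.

H_0 ≅ Z,  H_1 ≅ Z,  H_2 = 0.

Take the total order 1 < 2 < 3 < 4 < 5 on the vertex set. Then K (dimension 2) consists of the simplices:

  0-simplices (5): [1], [2], [3], [4], [5]
  1-simplices (10): [1,2], [1,3], [1,4], [1,5], [2,3], [2,4], [2,5], [3,4], [3,5], [4,5]
  2-simplices (5): [1,2,3], [1,2,4], [1,3,5], [2,4,5], [3,4,5]

Hence C_0 ≅ Z^5, C_1 ≅ Z^10, C_2 ≅ Z^5.

The boundary map ∂_1: C_1 → C_0 is given by ∂[p,q] = [q] − [p]. For instance
  ∂[2,3] = [3] − [2].
The 5×10 boundary matrix has rank 4 and Smith normal form diag(1,1,1,1).

Boundary ∂_2: C_2 → C_1 acts by ∂[p,q,r] = [q,r] − [p,r] + [p,q]. For instance
  ∂[2,4,5] = [4,5] − [2,5] + [2,4],
  ∂[3,4,5] = [4,5] − [3,5] + [3,4].
The 10×5 boundary matrix has rank 5 and Smith normal form diag(1,1,1,1,1).

Now H_k = ker ∂_k / im ∂_{k+1}, so:

  H_0: rank C_0 − rank ∂_1 = 5 − 4 = 1, and the invariant factors of ∂_1 are all 1, so H_0 ≅ Z.
  H_1: rank ker ∂_1 − rank ∂_2 = (10 − 4) − 5 = 1, and the invariant factors of ∂_2 are all 1, so H_1 ≅ Z.
  H_2: rank ker ∂_2 − rank ∂_3 = (5 − 5) − 0 = 0, and there is no ∂_3, so H_2 ≅ 0.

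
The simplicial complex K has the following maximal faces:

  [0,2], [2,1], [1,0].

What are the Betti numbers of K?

b_0 = 1, b_1 = 1.

We work with the vertex ordering 0 < 1 < 2. The simplices of K, each written with vertices in increasing order, are:

  0-simplices (3): [0], [1], [2]
  1-simplices (3): [0,1], [0,2], [1,2]

Hence C_0 ≅ Z^3, C_1 ≅ Z^3.

Boundary ∂_1: C_1 → C_0 maps an edge to its endpoints' difference, ∂[p,q] = q − p. For instance
  ∂[1,2] = [2] − [1].
The resulting 3×3 matrix has rank 2, and its Smith normal form has invariant factors (1,1).

Reading off H_k = ker ∂_k / im ∂_{k+1}:

  H_0: rank C_0 − rank ∂_1 = 3 − 2 = 1, and the invariant factors of ∂_1 are all 1, so H_0 = Z.
  H_1: rank ker ∂_1 − rank ∂_2 = (3 − 2) − 0 = 1, and there is no ∂_2, so H_1 = Z.

As a check, the Euler characteristic is 3 − 3 = 0, which agrees with 1 − 1 = 0.

Hence the Betti numbers are b_0 = 1, b_1 = 1.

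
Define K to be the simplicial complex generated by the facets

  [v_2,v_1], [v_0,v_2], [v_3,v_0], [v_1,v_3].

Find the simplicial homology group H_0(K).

H_0 = Z.

K has 4 vertices, 4 edges.
rank ∂_0 = 0, rank ∂_1 = 3 ⇒ b_0 = 4 − 0 − 3 = 1; all invariant factors of ∂_1 are 1 so no torsion. So H_0 = Z.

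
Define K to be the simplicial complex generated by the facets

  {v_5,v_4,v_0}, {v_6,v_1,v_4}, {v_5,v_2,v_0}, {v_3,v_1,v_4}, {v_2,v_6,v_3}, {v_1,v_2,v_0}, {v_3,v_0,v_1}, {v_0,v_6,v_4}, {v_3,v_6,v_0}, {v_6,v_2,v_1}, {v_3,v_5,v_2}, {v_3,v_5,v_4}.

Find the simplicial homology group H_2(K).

We work with the vertex ordering v_0 < v_1 < v_2 < v_3 < v_4 < v_5 < v_6. The simplices of K, each written with vertices in increasing order, are:

  0-simplices (7): [v_0], [v_1], [v_2], [v_3], [v_4], [v_5], [v_6]
  1-simplices (18): (18 of them)
  2-simplices (12): (12 of them)

giving chain groups C_0 ≅ Z^7, C_1 ≅ Z^18, C_2 ≅ Z^12.

∂_1: C_1 → C_0 is given by ∂[p,q] = [q] − [p]. For instance
  ∂[v_0,v_6] = [v_6] − [v_0].
The resulting 7×18 matrix has rank 6, and its Smith normal form has invariant factors (1,1,1,1,1,1).

The boundary map ∂_2: C_2 → C_1 maps a triangle to the signed sum of its edges. For instance
  ∂[v_1,v_4,v_6] = [v_4,v_6] − [v_1,v_6] + [v_1,v_4],
  ∂[v_2,v_3,v_6] = [v_3,v_6] − [v_2,v_6] + [v_2,v_3].
This gives a 18×12 integer matrix of rank 12; reducing to Smith normal form yields diagonal entries (1,1,1,1,1,1,1,1,1,1,1,2).

Reading off H_k = ker ∂_k / im ∂_{k+1}:

  H_2: rank ker ∂_2 − rank ∂_3 = (12 − 12) − 0 = 0, and there is no ∂_3, so H_2 = 0.

H_2 ≅ 0.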